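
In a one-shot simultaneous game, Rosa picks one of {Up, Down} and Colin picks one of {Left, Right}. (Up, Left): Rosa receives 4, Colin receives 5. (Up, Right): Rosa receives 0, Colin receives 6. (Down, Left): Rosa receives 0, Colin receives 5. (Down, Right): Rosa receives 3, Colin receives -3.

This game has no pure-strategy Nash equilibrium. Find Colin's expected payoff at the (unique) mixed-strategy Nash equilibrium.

5

Rosa's mix must leave Colin indifferent between Left and Right.
  Colin's expected payoff from Left: p·5 + (1−p)·5 = 5
  Colin's expected payoff from Right: p·6 + (1−p)·(-3) = 9p - 3
  5 = 9p - 3  ⇒  -9p = -8  ⇒  p = 8/9.
At equilibrium Colin is indifferent across columns, so Colin's payoff equals the payoff from Left: (8/9)·5 + (1/9)·5 = 5.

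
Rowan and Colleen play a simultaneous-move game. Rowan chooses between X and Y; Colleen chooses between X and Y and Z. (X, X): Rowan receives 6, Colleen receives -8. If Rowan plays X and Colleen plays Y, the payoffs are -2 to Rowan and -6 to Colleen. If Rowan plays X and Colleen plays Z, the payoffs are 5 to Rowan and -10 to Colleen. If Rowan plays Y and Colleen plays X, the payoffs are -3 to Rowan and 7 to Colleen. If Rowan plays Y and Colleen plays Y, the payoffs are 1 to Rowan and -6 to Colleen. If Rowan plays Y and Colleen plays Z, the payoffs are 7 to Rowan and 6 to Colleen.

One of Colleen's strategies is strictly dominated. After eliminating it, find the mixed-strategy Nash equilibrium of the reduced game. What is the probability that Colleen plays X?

q = 1/4

Colleen's strategy Z is strictly dominated by X: -8 > -10 and 7 > 6. Eliminate Z.
For Rowan to be willing to mix, Rowan must be indifferent between X and Y, which pins down Colleen's mix.
  Rowan's payoff to X: q·6 + (1−q)·(-2) = 8q - 2
  Rowan's payoff to Y: q·(-3) + (1−q)·1 = -4q + 1
  8q - 2 = -4q + 1  ⇒  12q = 3  ⇒  q = 1/4.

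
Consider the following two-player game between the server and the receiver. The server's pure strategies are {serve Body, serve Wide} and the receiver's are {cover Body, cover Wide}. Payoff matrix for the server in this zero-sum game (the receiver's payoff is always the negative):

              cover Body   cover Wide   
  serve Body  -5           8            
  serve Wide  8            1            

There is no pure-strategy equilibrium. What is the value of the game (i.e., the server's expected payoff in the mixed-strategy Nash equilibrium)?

v = 69/20

Set the server's expected payoff from serve Body equal to that from serve Wide:
  the server's payoff from serve Body: q·(-5) + (1−q)·8 = -13q + 8
  the server's payoff from serve Wide: q·8 + (1−q)·1 = 7q + 1
  -13q + 8 = 7q + 1  ⇒  -20q = -7  ⇒  q = 7/20.
The value is the server's expected payoff against this mix (using serve Body): (7/20)·(-5) + (13/20)·8 = 69/20.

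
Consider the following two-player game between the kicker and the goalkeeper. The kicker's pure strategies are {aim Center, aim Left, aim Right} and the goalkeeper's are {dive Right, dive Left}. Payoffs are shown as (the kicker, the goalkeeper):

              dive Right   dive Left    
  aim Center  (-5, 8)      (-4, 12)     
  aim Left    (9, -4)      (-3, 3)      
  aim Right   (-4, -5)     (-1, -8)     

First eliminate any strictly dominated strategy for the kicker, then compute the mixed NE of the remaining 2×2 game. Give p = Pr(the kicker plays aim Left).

The kicker's strategy aim Center is strictly dominated by aim Right: -4 > -5 and -1 > -4. Eliminate aim Center.
For the goalkeeper to be willing to mix, the goalkeeper must be indifferent between dive Right and dive Left, which pins down the kicker's mix.
  the goalkeeper's payoff to dive Right: p·(-4) + (1−p)·(-5) = p - 5
  the goalkeeper's payoff to dive Left: p·3 + (1−p)·(-8) = 11p - 8
  p - 5 = 11p - 8  ⇒  -10p = -3  ⇒  p = 3/10.

p = 3/10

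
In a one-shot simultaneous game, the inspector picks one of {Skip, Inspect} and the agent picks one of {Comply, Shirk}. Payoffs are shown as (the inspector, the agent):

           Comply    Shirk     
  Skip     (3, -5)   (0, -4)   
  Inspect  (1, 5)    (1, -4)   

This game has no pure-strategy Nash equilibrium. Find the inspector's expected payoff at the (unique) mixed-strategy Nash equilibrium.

Set the inspector's expected payoff from Skip equal to that from Inspect:
  the inspector's expected payoff from Skip: q·3 + (1−q)·0 = 3q
  the inspector's expected payoff from Inspect: q·1 + (1−q)·1 = 1
  3q = 1  ⇒  3q = 1  ⇒  q = 1/3.
At equilibrium the inspector is indifferent across rows, so the inspector's payoff equals the payoff from Skip: (1/3)·3 + (2/3)·0 = 1.

1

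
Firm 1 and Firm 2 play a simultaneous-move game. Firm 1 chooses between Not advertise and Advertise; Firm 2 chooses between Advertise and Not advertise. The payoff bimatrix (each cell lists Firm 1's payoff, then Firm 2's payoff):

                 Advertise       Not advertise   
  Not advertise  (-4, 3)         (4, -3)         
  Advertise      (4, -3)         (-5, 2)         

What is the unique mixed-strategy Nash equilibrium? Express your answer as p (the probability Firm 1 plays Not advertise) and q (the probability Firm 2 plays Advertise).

p = 5/11, q = 9/17

For Firm 2 to be willing to mix, Firm 2 must be indifferent between Advertise and Not advertise, which pins down Firm 1's mix.
  Firm 2's payoff to Advertise: p·3 + (1−p)·(-3) = 6p - 3
  Firm 2's payoff to Not advertise: p·(-3) + (1−p)·2 = -5p + 2
  6p - 3 = -5p + 2  ⇒  11p = 5  ⇒  p = 5/11.
Firm 2's mix must leave Firm 1 indifferent between Not advertise and Advertise.
  Firm 1's expected payoff from Not advertise: q·(-4) + (1−q)·4 = -8q + 4
  Firm 1's expected payoff from Advertise: q·4 + (1−q)·(-5) = 9q - 5
  -8q + 4 = 9q - 5  ⇒  -17q = -9  ⇒  q = 9/17.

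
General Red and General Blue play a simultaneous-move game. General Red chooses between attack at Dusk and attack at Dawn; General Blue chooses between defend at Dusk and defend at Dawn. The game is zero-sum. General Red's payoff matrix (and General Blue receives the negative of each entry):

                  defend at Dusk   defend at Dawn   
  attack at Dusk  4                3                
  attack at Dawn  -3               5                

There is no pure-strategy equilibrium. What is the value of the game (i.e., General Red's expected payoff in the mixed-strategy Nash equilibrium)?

For General Red to be willing to mix, General Red must be indifferent between attack at Dusk and attack at Dawn, which pins down General Blue's mix.
  General Red's payoff to attack at Dusk: q·4 + (1−q)·3 = q + 3
  General Red's payoff to attack at Dawn: q·(-3) + (1−q)·5 = -8q + 5
  q + 3 = -8q + 5  ⇒  9q = 2  ⇒  q = 2/9.
The value is General Red's expected payoff against this mix (using attack at Dusk): (2/9)·4 + (7/9)·3 = 29/9.

v = 29/9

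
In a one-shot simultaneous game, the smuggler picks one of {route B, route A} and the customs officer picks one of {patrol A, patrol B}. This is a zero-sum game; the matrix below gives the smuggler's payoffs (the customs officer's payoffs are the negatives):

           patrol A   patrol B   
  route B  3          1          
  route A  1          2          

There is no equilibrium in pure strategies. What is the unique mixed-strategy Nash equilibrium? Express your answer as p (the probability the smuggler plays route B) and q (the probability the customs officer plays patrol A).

p = 1/3, q = 1/3

The customs officer's indifference between patrol A and patrol B determines the smuggler's mixing probability p:
  the customs officer's payoff to patrol A: p·(-3) + (1−p)·(-1) = -2p - 1
  the customs officer's payoff to patrol B: p·(-1) + (1−p)·(-2) = p - 2
  -2p - 1 = p - 2  ⇒  -3p = -1  ⇒  p = 1/3.
Set the smuggler's expected payoff from route B equal to that from route A:
  the smuggler's expected payoff from route B: q·3 + (1−q)·1 = 2q + 1
  the smuggler's expected payoff from route A: q·1 + (1−q)·2 = -q + 2
  2q + 1 = -q + 2  ⇒  3q = 1  ⇒  q = 1/3.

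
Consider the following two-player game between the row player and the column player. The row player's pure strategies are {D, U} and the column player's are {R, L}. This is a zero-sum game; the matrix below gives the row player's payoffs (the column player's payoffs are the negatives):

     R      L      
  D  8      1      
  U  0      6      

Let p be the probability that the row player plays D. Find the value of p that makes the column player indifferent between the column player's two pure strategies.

For the column player to be willing to mix, the column player must be indifferent between R and L, which pins down the row player's mix.
  the column player's expected payoff from R: p·(-8) + (1−p)·0 = -8p
  the column player's expected payoff from L: p·(-1) + (1−p)·(-6) = 5p - 6
  -8p = 5p - 6  ⇒  -13p = -6  ⇒  p = 6/13.

p = 6/13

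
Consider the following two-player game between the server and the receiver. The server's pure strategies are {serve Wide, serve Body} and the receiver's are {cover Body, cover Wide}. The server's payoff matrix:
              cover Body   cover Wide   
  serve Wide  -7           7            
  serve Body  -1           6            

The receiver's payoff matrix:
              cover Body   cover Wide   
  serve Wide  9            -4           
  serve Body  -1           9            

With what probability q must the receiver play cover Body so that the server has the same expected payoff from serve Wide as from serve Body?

Set the server's expected payoff from serve Wide equal to that from serve Body:
  the server's expected payoff from serve Wide: q·(-7) + (1−q)·7 = -14q + 7
  the server's expected payoff from serve Body: q·(-1) + (1−q)·6 = -7q + 6
  -14q + 7 = -7q + 6  ⇒  -7q = -1  ⇒  q = 1/7.

q = 1/7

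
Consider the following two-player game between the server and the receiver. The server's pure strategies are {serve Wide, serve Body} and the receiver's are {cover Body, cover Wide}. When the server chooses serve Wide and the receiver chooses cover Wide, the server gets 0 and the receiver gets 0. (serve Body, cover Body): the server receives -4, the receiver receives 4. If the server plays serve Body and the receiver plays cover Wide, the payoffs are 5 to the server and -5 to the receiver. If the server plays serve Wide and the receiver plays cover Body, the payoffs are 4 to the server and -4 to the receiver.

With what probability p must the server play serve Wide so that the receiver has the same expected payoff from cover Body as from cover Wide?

The server's mix must leave the receiver indifferent between cover Body and cover Wide.
  the receiver's payoff to cover Body: p·(-4) + (1−p)·4 = -8p + 4
  the receiver's payoff to cover Wide: p·0 + (1−p)·(-5) = 5p - 5
  -8p + 4 = 5p - 5  ⇒  -13p = -9  ⇒  p = 9/13.

p = 9/13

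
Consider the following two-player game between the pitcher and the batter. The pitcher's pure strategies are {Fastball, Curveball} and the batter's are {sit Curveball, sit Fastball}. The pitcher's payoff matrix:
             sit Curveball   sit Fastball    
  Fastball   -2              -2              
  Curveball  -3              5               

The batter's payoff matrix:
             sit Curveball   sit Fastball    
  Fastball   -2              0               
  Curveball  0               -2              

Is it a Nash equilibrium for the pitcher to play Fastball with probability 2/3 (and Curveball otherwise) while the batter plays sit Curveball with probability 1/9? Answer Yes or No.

Given the pitcher's mix p = 2/3, the batter's payoff from sit Curveball is -4/3 but from sit Fastball is -2/3. The batter strictly prefers sit Fastball, so the batter would not mix.
So the proposed profile is not a Nash equilibrium.

No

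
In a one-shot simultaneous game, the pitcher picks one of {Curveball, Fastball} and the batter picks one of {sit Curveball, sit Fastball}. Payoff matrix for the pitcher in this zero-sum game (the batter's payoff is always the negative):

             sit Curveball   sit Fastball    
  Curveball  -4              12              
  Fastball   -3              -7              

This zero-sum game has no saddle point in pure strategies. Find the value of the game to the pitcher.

v = -16/5

The pitcher's indifference between Curveball and Fastball determines the batter's mixing probability q:
  the pitcher's payoff to Curveball: q·(-4) + (1−q)·12 = -16q + 12
  the pitcher's payoff to Fastball: q·(-3) + (1−q)·(-7) = 4q - 7
  -16q + 12 = 4q - 7  ⇒  -20q = -19  ⇒  q = 19/20.
The value is the pitcher's expected payoff against this mix (using Curveball): (19/20)·(-4) + (1/20)·12 = -16/5.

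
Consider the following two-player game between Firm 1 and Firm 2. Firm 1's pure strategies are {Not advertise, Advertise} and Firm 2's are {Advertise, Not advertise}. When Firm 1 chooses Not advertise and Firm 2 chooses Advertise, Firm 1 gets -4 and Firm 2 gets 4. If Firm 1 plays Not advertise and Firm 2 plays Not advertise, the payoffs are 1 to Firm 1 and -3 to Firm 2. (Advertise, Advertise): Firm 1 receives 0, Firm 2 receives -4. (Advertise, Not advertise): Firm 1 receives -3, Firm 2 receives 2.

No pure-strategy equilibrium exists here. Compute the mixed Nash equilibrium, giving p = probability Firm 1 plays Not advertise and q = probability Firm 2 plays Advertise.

p = 6/13, q = 1/2

In a mixed equilibrium Firm 2 is indifferent between Advertise and Not advertise; this condition fixes p.
  Firm 2's payoff from Advertise: p·4 + (1−p)·(-4) = 8p - 4
  Firm 2's payoff from Not advertise: p·(-3) + (1−p)·2 = -5p + 2
  8p - 4 = -5p + 2  ⇒  13p = 6  ⇒  p = 6/13.
For Firm 1 to be willing to mix, Firm 1 must be indifferent between Not advertise and Advertise, which pins down Firm 2's mix.
  Firm 1's expected payoff from Not advertise: q·(-4) + (1−q)·1 = -5q + 1
  Firm 1's expected payoff from Advertise: q·0 + (1−q)·(-3) = 3q - 3
  -5q + 1 = 3q - 3  ⇒  -8q = -4  ⇒  q = 1/2.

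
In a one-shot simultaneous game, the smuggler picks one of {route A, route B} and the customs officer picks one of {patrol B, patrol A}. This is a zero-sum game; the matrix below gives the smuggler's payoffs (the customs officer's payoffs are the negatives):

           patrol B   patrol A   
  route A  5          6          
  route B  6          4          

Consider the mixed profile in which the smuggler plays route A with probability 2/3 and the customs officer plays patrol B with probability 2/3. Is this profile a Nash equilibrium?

Check the customs officer's indifference given the smuggler's mix p = 2/3:
  payoff from patrol B = -16/3; payoff from patrol A = -16/3 — equal.
Check the smuggler's indifference given the customs officer's mix q = 2/3:
  payoff from route A = 16/3; payoff from route B = 16/3 — equal.
Both players are indifferent, so neither can profitably deviate.

Yes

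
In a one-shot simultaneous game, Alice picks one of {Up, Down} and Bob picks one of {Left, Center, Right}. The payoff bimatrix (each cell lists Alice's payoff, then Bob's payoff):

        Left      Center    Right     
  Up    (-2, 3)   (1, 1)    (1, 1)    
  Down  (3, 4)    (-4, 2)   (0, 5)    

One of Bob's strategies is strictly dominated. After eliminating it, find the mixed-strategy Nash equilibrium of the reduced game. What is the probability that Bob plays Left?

q = 1/6

Bob's strategy Center is strictly dominated by Left: 3 > 1 and 4 > 2. Eliminate Center.
Set Alice's expected payoff from Up equal to that from Down:
  Alice's payoff from Up: q·(-2) + (1−q)·1 = -3q + 1
  Alice's payoff from Down: q·3 + (1−q)·0 = 3q
  -3q + 1 = 3q  ⇒  -6q = -1  ⇒  q = 1/6.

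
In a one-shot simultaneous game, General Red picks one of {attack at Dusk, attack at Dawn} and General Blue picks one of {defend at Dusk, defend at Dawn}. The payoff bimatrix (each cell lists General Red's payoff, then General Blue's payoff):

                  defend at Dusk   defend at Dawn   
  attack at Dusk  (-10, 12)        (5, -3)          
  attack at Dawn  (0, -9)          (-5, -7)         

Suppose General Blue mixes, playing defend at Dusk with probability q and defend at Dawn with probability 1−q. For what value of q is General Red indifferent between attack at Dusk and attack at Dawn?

q = 1/2

General Blue's mix must leave General Red indifferent between attack at Dusk and attack at Dawn.
  General Red's payoff to attack at Dusk: q·(-10) + (1−q)·5 = -15q + 5
  General Red's payoff to attack at Dawn: q·0 + (1−q)·(-5) = 5q - 5
  -15q + 5 = 5q - 5  ⇒  -20q = -10  ⇒  q = 1/2.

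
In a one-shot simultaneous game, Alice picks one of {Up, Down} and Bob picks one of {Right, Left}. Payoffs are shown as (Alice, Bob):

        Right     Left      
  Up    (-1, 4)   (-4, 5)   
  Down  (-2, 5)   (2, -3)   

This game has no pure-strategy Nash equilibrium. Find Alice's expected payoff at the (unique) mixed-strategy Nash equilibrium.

-10/7

In a mixed equilibrium Alice is indifferent between Up and Down; this condition fixes q.
  Alice's expected payoff from Up: q·(-1) + (1−q)·(-4) = 3q - 4
  Alice's expected payoff from Down: q·(-2) + (1−q)·2 = -4q + 2
  3q - 4 = -4q + 2  ⇒  7q = 6  ⇒  q = 6/7.
At equilibrium Alice is indifferent across rows, so Alice's payoff equals the payoff from Up: (6/7)·(-1) + (1/7)·(-4) = -10/7.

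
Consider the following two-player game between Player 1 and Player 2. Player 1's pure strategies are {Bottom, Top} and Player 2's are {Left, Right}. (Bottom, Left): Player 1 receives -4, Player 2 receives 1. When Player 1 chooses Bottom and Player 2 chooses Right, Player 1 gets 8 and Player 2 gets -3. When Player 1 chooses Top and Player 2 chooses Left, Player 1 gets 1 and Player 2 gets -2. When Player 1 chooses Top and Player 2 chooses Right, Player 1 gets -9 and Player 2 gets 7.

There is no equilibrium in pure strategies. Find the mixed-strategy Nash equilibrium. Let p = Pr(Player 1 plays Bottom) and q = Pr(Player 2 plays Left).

p = 9/13, q = 17/22

In a mixed equilibrium Player 2 is indifferent between Left and Right; this condition fixes p.
  Player 2's payoff from Left: p·1 + (1−p)·(-2) = 3p - 2
  Player 2's payoff from Right: p·(-3) + (1−p)·7 = -10p + 7
  3p - 2 = -10p + 7  ⇒  13p = 9  ⇒  p = 9/13.
Player 2's mix must leave Player 1 indifferent between Bottom and Top.
  Player 1's expected payoff from Bottom: q·(-4) + (1−q)·8 = -12q + 8
  Player 1's expected payoff from Top: q·1 + (1−q)·(-9) = 10q - 9
  -12q + 8 = 10q - 9  ⇒  -22q = -17  ⇒  q = 17/22.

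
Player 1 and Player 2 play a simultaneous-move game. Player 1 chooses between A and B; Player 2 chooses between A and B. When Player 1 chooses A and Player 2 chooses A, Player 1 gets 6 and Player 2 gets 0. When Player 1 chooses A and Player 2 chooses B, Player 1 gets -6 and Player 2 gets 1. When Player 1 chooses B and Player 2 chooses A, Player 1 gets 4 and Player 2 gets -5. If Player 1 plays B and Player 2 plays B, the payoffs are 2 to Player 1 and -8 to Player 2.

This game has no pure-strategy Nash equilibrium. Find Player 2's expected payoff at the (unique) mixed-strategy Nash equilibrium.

-5/4

For Player 2 to be willing to mix, Player 2 must be indifferent between A and B, which pins down Player 1's mix.
  Player 2's payoff to A: p·0 + (1−p)·(-5) = 5p - 5
  Player 2's payoff to B: p·1 + (1−p)·(-8) = 9p - 8
  5p - 5 = 9p - 8  ⇒  -4p = -3  ⇒  p = 3/4.
At equilibrium Player 2 is indifferent across columns, so Player 2's payoff equals the payoff from A: (3/4)·0 + (1/4)·(-5) = -5/4.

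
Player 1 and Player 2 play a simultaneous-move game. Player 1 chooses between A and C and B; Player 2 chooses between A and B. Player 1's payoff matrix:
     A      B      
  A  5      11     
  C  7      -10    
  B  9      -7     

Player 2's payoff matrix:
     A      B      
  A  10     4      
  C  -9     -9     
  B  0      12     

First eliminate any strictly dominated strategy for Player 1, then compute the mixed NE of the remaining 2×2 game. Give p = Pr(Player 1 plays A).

Player 1's strategy C is strictly dominated by B: 9 > 7 and -7 > -10. Eliminate C.
In a mixed equilibrium Player 2 is indifferent between A and B; this condition fixes p.
  Player 2's payoff to A: p·10 + (1−p)·0 = 10p
  Player 2's payoff to B: p·4 + (1−p)·12 = -8p + 12
  10p = -8p + 12  ⇒  18p = 12  ⇒  p = 2/3.

p = 2/3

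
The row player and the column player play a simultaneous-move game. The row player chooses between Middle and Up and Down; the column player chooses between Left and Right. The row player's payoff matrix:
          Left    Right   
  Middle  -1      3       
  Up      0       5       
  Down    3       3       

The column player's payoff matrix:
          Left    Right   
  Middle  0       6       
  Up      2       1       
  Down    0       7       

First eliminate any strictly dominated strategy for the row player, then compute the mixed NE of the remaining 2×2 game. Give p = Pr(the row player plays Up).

p = 7/8

The row player's strategy Middle is strictly dominated by Up: 0 > -1 and 5 > 3. Eliminate Middle.
For the column player to be willing to mix, the column player must be indifferent between Left and Right, which pins down the row player's mix.
  the column player's expected payoff from Left: p·2 + (1−p)·0 = 2p
  the column player's expected payoff from Right: p·1 + (1−p)·7 = -6p + 7
  2p = -6p + 7  ⇒  8p = 7  ⇒  p = 7/8.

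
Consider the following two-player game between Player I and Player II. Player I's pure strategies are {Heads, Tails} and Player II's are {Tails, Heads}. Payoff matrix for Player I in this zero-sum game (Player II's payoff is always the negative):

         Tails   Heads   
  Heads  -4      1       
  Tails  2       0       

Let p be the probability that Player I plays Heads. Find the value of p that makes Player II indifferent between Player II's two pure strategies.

p = 2/7

Player I's mix must leave Player II indifferent between Tails and Heads.
  Player II's expected payoff from Tails: p·4 + (1−p)·(-2) = 6p - 2
  Player II's expected payoff from Heads: p·(-1) + (1−p)·0 = -p
  6p - 2 = -p  ⇒  7p = 2  ⇒  p = 2/7.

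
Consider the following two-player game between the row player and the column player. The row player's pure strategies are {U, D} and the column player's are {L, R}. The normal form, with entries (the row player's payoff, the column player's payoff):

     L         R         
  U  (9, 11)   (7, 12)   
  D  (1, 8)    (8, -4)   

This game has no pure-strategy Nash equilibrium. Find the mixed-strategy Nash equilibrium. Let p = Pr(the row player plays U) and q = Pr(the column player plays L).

The row player's mix must leave the column player indifferent between L and R.
  the column player's payoff from L: p·11 + (1−p)·8 = 3p + 8
  the column player's payoff from R: p·12 + (1−p)·(-4) = 16p - 4
  3p + 8 = 16p - 4  ⇒  -13p = -12  ⇒  p = 12/13.
The row player's indifference between U and D determines the column player's mixing probability q:
  the row player's expected payoff from U: q·9 + (1−q)·7 = 2q + 7
  the row player's expected payoff from D: q·1 + (1−q)·8 = -7q + 8
  2q + 7 = -7q + 8  ⇒  9q = 1  ⇒  q = 1/9.

p = 12/13, q = 1/9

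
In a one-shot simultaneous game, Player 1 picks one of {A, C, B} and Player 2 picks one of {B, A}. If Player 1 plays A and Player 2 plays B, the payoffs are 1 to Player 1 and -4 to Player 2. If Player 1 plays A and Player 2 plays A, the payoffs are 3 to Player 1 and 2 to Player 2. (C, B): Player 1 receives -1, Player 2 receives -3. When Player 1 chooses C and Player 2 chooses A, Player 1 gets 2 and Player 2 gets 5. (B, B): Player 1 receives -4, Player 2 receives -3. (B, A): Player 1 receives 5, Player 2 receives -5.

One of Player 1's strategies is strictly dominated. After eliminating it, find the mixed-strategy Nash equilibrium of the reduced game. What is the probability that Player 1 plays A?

p = 1/4

Player 1's strategy C is strictly dominated by A: 1 > -1 and 3 > 2. Eliminate C.
Set Player 2's expected payoff from B equal to that from A:
  Player 2's payoff from B: p·(-4) + (1−p)·(-3) = -p - 3
  Player 2's payoff from A: p·2 + (1−p)·(-5) = 7p - 5
  -p - 3 = 7p - 5  ⇒  -8p = -2  ⇒  p = 1/4.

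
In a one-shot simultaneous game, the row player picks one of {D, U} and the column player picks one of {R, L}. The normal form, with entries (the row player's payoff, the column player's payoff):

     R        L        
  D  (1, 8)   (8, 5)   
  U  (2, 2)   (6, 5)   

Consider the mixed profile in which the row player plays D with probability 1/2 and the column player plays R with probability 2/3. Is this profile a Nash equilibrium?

Yes

Check the column player's indifference given the row player's mix p = 1/2:
  payoff from R = 5; payoff from L = 5 — equal.
Check the row player's indifference given the column player's mix q = 2/3:
  payoff from D = 10/3; payoff from U = 10/3 — equal.
Both players are indifferent, so neither can profitably deviate.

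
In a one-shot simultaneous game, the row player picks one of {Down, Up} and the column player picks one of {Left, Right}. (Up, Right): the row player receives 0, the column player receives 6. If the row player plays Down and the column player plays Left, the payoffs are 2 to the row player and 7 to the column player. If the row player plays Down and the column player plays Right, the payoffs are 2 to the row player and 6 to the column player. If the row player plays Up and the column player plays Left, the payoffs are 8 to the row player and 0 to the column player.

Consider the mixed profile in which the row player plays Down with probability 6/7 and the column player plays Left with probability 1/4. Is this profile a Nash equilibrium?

Check the column player's indifference given the row player's mix p = 6/7:
  payoff from Left = 6; payoff from Right = 6 — equal.
Check the row player's indifference given the column player's mix q = 1/4:
  payoff from Down = 2; payoff from Up = 2 — equal.
Both players are indifferent, so neither can profitably deviate.

Yes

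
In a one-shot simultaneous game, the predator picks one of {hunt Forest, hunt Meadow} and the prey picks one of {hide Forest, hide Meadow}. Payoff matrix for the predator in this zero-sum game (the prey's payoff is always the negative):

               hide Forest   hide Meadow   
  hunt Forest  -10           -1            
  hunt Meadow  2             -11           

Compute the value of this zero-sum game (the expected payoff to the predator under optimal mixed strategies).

v = -56/11

Set the predator's expected payoff from hunt Forest equal to that from hunt Meadow:
  the predator's expected payoff from hunt Forest: q·(-10) + (1−q)·(-1) = -9q - 1
  the predator's expected payoff from hunt Meadow: q·2 + (1−q)·(-11) = 13q - 11
  -9q - 1 = 13q - 11  ⇒  -22q = -10  ⇒  q = 5/11.
The value is the predator's expected payoff against this mix (using hunt Forest): (5/11)·(-10) + (6/11)·(-1) = -56/11.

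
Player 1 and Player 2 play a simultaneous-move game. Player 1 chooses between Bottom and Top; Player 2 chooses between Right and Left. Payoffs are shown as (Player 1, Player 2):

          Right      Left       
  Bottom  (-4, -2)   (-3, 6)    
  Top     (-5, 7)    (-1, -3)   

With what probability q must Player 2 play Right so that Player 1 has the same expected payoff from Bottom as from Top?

q = 2/3

Player 2's mix must leave Player 1 indifferent between Bottom and Top.
  Player 1's expected payoff from Bottom: q·(-4) + (1−q)·(-3) = -q - 3
  Player 1's expected payoff from Top: q·(-5) + (1−q)·(-1) = -4q - 1
  -q - 3 = -4q - 1  ⇒  3q = 2  ⇒  q = 2/3.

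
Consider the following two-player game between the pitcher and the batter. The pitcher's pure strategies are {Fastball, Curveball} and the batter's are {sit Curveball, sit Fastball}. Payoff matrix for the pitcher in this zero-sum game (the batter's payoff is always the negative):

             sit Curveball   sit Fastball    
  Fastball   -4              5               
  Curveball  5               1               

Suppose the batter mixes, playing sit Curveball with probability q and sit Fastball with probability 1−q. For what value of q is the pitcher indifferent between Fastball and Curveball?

Set the pitcher's expected payoff from Fastball equal to that from Curveball:
  the pitcher's payoff to Fastball: q·(-4) + (1−q)·5 = -9q + 5
  the pitcher's payoff to Curveball: q·5 + (1−q)·1 = 4q + 1
  -9q + 5 = 4q + 1  ⇒  -13q = -4  ⇒  q = 4/13.

q = 4/13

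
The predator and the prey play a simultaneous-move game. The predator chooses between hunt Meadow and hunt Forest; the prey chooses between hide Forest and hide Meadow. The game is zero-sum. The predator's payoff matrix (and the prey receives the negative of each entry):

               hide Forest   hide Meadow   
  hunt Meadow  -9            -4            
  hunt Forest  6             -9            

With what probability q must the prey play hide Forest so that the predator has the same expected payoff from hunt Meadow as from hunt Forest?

q = 1/4

In a mixed equilibrium the predator is indifferent between hunt Meadow and hunt Forest; this condition fixes q.
  the predator's payoff to hunt Meadow: q·(-9) + (1−q)·(-4) = -5q - 4
  the predator's payoff to hunt Forest: q·6 + (1−q)·(-9) = 15q - 9
  -5q - 4 = 15q - 9  ⇒  -20q = -5  ⇒  q = 1/4.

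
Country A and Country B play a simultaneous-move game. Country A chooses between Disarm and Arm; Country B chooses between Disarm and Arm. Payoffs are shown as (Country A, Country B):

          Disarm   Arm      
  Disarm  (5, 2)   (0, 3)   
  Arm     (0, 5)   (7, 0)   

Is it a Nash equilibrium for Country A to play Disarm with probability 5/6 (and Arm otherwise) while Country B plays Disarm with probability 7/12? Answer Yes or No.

Yes

Check Country B's indifference given Country A's mix p = 5/6:
  payoff from Disarm = 5/2; payoff from Arm = 5/2 — equal.
Check Country A's indifference given Country B's mix q = 7/12:
  payoff from Disarm = 35/12; payoff from Arm = 35/12 — equal.
Both players are indifferent, so neither can profitably deviate.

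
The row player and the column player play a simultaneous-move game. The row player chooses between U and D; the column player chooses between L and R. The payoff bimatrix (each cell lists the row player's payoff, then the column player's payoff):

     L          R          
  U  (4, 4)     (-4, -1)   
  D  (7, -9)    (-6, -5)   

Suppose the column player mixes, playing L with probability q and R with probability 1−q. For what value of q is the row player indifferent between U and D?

q = 2/5

The row player's indifference between U and D determines the column player's mixing probability q:
  the row player's expected payoff from U: q·4 + (1−q)·(-4) = 8q - 4
  the row player's expected payoff from D: q·7 + (1−q)·(-6) = 13q - 6
  8q - 4 = 13q - 6  ⇒  -5q = -2  ⇒  q = 2/5.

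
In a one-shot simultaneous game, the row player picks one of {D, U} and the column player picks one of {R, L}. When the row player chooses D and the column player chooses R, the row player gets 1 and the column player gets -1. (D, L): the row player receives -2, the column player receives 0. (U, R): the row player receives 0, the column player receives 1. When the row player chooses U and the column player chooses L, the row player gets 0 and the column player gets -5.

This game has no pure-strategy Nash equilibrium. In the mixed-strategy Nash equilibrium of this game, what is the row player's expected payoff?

Set the row player's expected payoff from D equal to that from U:
  the row player's payoff from D: q·1 + (1−q)·(-2) = 3q - 2
  the row player's payoff from U: q·0 + (1−q)·0 = 0
  3q - 2 = 0  ⇒  3q = 2  ⇒  q = 2/3.
At equilibrium the row player is indifferent across rows, so the row player's payoff equals the payoff from D: (2/3)·1 + (1/3)·(-2) = 0.

0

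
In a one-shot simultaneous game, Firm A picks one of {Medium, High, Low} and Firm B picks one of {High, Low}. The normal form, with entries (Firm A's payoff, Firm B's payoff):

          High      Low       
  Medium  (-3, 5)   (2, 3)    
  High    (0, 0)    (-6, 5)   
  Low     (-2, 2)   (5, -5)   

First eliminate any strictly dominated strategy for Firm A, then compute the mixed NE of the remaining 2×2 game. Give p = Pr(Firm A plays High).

p = 7/12

Firm A's strategy Medium is strictly dominated by Low: -2 > -3 and 5 > 2. Eliminate Medium.
Firm A's mix must leave Firm B indifferent between High and Low.
  Firm B's payoff from High: p·0 + (1−p)·2 = -2p + 2
  Firm B's payoff from Low: p·5 + (1−p)·(-5) = 10p - 5
  -2p + 2 = 10p - 5  ⇒  -12p = -7  ⇒  p = 7/12.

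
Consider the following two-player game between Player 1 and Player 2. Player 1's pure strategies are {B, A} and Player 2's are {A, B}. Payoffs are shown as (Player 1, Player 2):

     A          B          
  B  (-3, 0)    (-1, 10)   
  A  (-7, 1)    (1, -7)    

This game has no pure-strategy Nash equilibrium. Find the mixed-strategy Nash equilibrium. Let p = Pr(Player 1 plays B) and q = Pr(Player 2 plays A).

p = 4/9, q = 1/3

For Player 2 to be willing to mix, Player 2 must be indifferent between A and B, which pins down Player 1's mix.
  Player 2's expected payoff from A: p·0 + (1−p)·1 = -p + 1
  Player 2's expected payoff from B: p·10 + (1−p)·(-7) = 17p - 7
  -p + 1 = 17p - 7  ⇒  -18p = -8  ⇒  p = 4/9.
For Player 1 to be willing to mix, Player 1 must be indifferent between B and A, which pins down Player 2's mix.
  Player 1's payoff to B: q·(-3) + (1−q)·(-1) = -2q - 1
  Player 1's payoff to A: q·(-7) + (1−q)·1 = -8q + 1
  -2q - 1 = -8q + 1  ⇒  6q = 2  ⇒  q = 1/3.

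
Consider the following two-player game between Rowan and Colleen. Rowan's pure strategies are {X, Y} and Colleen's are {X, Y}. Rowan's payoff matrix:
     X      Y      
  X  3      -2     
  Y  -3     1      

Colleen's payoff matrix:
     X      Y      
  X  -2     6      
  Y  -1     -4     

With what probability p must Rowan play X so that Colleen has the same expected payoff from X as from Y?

Colleen's indifference between X and Y determines Rowan's mixing probability p:
  Colleen's payoff to X: p·(-2) + (1−p)·(-1) = -p - 1
  Colleen's payoff to Y: p·6 + (1−p)·(-4) = 10p - 4
  -p - 1 = 10p - 4  ⇒  -11p = -3  ⇒  p = 3/11.

p = 3/11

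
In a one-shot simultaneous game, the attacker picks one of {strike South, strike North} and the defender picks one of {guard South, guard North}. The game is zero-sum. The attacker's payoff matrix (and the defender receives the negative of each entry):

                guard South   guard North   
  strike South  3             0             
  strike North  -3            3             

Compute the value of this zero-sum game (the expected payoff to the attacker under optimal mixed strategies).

The defender's mix must leave the attacker indifferent between strike South and strike North.
  the attacker's expected payoff from strike South: q·3 + (1−q)·0 = 3q
  the attacker's expected payoff from strike North: q·(-3) + (1−q)·3 = -6q + 3
  3q = -6q + 3  ⇒  9q = 3  ⇒  q = 1/3.
The value is the attacker's expected payoff against this mix (using strike South): (1/3)·3 + (2/3)·0 = 1.

v = 1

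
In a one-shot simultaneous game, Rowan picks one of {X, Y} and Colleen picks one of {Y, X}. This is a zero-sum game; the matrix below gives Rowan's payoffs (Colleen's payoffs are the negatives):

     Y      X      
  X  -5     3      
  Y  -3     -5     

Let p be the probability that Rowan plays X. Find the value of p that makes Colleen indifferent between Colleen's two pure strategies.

p = 1/5

Rowan's mix must leave Colleen indifferent between Y and X.
  Colleen's expected payoff from Y: p·5 + (1−p)·3 = 2p + 3
  Colleen's expected payoff from X: p·(-3) + (1−p)·5 = -8p + 5
  2p + 3 = -8p + 5  ⇒  10p = 2  ⇒  p = 1/5.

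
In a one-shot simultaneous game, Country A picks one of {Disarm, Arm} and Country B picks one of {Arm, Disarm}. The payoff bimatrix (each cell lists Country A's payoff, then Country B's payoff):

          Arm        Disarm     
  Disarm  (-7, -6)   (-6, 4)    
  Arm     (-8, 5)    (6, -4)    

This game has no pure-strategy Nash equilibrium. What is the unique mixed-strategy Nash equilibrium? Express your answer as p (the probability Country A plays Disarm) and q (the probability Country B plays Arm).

Country A's mix must leave Country B indifferent between Arm and Disarm.
  Country B's payoff from Arm: p·(-6) + (1−p)·5 = -11p + 5
  Country B's payoff from Disarm: p·4 + (1−p)·(-4) = 8p - 4
  -11p + 5 = 8p - 4  ⇒  -19p = -9  ⇒  p = 9/19.
In a mixed equilibrium Country A is indifferent between Disarm and Arm; this condition fixes q.
  Country A's payoff to Disarm: q·(-7) + (1−q)·(-6) = -q - 6
  Country A's payoff to Arm: q·(-8) + (1−q)·6 = -14q + 6
  -q - 6 = -14q + 6  ⇒  13q = 12  ⇒  q = 12/13.

p = 9/19, q = 12/13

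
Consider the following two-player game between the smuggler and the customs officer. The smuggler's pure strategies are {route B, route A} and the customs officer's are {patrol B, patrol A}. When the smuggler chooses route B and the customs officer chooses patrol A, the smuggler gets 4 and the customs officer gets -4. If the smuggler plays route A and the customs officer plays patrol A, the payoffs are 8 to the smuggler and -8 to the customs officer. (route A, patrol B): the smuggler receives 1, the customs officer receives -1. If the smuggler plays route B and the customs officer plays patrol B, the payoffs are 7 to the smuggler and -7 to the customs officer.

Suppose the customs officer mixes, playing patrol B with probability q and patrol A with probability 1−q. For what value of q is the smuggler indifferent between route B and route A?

q = 2/5

In a mixed equilibrium the smuggler is indifferent between route B and route A; this condition fixes q.
  the smuggler's payoff to route B: q·7 + (1−q)·4 = 3q + 4
  the smuggler's payoff to route A: q·1 + (1−q)·8 = -7q + 8
  3q + 4 = -7q + 8  ⇒  10q = 4  ⇒  q = 2/5.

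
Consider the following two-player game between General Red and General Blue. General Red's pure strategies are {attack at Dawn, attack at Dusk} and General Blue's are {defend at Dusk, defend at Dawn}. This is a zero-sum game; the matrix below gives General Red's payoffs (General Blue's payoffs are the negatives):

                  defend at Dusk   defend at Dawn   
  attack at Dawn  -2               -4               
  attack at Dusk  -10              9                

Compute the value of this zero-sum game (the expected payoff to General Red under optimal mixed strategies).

v = -58/21

General Red's indifference between attack at Dawn and attack at Dusk determines General Blue's mixing probability q:
  General Red's expected payoff from attack at Dawn: q·(-2) + (1−q)·(-4) = 2q - 4
  General Red's expected payoff from attack at Dusk: q·(-10) + (1−q)·9 = -19q + 9
  2q - 4 = -19q + 9  ⇒  21q = 13  ⇒  q = 13/21.
The value is General Red's expected payoff against this mix (using attack at Dawn): (13/21)·(-2) + (8/21)·(-4) = -58/21.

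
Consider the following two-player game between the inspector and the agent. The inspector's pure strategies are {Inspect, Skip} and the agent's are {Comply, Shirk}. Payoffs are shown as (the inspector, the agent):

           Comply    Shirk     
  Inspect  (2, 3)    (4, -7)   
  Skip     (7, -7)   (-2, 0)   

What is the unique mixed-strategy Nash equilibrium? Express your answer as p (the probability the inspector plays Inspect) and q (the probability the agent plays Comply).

For the agent to be willing to mix, the agent must be indifferent between Comply and Shirk, which pins down the inspector's mix.
  the agent's payoff from Comply: p·3 + (1−p)·(-7) = 10p - 7
  the agent's payoff from Shirk: p·(-7) + (1−p)·0 = -7p
  10p - 7 = -7p  ⇒  17p = 7  ⇒  p = 7/17.
Set the inspector's expected payoff from Inspect equal to that from Skip:
  the inspector's expected payoff from Inspect: q·2 + (1−q)·4 = -2q + 4
  the inspector's expected payoff from Skip: q·7 + (1−q)·(-2) = 9q - 2
  -2q + 4 = 9q - 2  ⇒  -11q = -6  ⇒  q = 6/11.

p = 7/17, q = 6/11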